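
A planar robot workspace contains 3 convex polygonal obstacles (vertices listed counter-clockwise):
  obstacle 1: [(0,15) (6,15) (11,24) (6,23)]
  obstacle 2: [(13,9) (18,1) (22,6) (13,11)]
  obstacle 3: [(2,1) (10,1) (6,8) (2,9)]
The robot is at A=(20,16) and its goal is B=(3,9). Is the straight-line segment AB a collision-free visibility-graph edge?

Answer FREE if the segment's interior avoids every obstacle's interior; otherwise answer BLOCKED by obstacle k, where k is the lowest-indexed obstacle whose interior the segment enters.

Obstacle 1 [(0,15) (6,15) (11,24) (6,23)]:
  edge (0,15)–(6,15): clear
  edge (6,15)–(11,24): clear
  edge (11,24)–(6,23): clear
  edge (6,23)–(0,15): clear
  midpoint (23/2,25/2) outside
  → clear
Obstacle 2 [(13,9) (18,1) (22,6) (13,11)]:
  edge (13,9)–(18,1): clear
  edge (18,1)–(22,6): clear
  edge (22,6)–(13,11): clear
  edge (13,11)–(13,9): clear
  midpoint (23/2,25/2) outside
  → clear
Obstacle 3 [(2,1) (10,1) (6,8) (2,9)]:
  edge (2,1)–(10,1): clear
  edge (10,1)–(6,8): clear
  edge (6,8)–(2,9): clear
  edge (2,9)–(2,1): clear
  midpoint (23/2,25/2) outside
  → clear

FREE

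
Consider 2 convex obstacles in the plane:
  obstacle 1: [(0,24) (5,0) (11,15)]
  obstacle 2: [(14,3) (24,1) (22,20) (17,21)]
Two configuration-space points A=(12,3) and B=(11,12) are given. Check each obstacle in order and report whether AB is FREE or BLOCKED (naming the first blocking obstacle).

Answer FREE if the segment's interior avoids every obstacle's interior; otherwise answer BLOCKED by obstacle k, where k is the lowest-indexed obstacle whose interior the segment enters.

Obstacle 1 [(0,24) (5,0) (11,15)]:
  edge (0,24)–(5,0): clear
  edge (5,0)–(11,15): clear
  edge (11,15)–(0,24): clear
  midpoint (23/2,15/2) outside
  → clear
Obstacle 2 [(14,3) (24,1) (22,20) (17,21)]:
  edge (14,3)–(24,1): clear
  edge (24,1)–(22,20): clear
  edge (22,20)–(17,21): clear
  edge (17,21)–(14,3): clear
  midpoint (23/2,15/2) outside
  → clear

FREE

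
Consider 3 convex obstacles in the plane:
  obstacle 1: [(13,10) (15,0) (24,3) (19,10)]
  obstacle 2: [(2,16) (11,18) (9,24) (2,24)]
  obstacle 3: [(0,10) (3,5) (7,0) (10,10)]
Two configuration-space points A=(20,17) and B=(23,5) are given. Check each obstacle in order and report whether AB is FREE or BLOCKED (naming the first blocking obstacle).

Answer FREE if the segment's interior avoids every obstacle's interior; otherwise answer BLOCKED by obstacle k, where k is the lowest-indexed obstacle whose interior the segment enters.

FREE

Obstacle 1 [(13,10) (15,0) (24,3) (19,10)]:
  edge (13,10)–(15,0): clear
  edge (15,0)–(24,3): clear
  edge (24,3)–(19,10): clear
  edge (19,10)–(13,10): clear
  midpoint (43/2,11) outside
  → clear
Obstacle 2 [(2,16) (11,18) (9,24) (2,24)]:
  edge (2,16)–(11,18): clear
  edge (11,18)–(9,24): clear
  edge (9,24)–(2,24): clear
  edge (2,24)–(2,16): clear
  midpoint (43/2,11) outside
  → clear
Obstacle 3 [(0,10) (3,5) (7,0) (10,10)]:
  edge (0,10)–(3,5): clear
  edge (3,5)–(7,0): clear
  edge (7,0)–(10,10): clear
  edge (10,10)–(0,10): clear
  midpoint (43/2,11) outside
  → clear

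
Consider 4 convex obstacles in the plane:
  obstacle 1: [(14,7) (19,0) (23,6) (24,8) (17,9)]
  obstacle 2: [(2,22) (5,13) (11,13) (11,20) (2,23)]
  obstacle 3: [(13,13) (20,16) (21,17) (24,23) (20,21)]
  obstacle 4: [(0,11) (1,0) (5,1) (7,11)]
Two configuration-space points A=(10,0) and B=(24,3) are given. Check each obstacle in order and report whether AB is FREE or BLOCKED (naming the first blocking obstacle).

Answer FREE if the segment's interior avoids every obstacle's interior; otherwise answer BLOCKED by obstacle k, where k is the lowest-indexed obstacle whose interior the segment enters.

BLOCKED by obstacle 1

Obstacle 1 [(14,7) (19,0) (23,6) (24,8) (17,9)]:
  edge (14,7)–(19,0): crosses AB
  edge (19,0)–(23,6): crosses AB
  edge (23,6)–(24,8): clear
  edge (24,8)–(17,9): clear
  edge (17,9)–(14,7): clear
  → BLOCKED
Obstacle 2 [(2,22) (5,13) (11,13) (11,20) (2,23)]:
  edge (2,22)–(5,13): clear
  edge (5,13)–(11,13): clear
  edge (11,13)–(11,20): clear
  edge (11,20)–(2,23): clear
  edge (2,23)–(2,22): clear
  midpoint (17,3/2) outside
  → clear
Obstacle 3 [(13,13) (20,16) (21,17) (24,23) (20,21)]:
  edge (13,13)–(20,16): clear
  edge (20,16)–(21,17): clear
  edge (21,17)–(24,23): clear
  edge (24,23)–(20,21): clear
  edge (20,21)–(13,13): clear
  midpoint (17,3/2) outside
  → clear
Obstacle 4 [(0,11) (1,0) (5,1) (7,11)]:
  edge (0,11)–(1,0): clear
  edge (1,0)–(5,1): clear
  edge (5,1)–(7,11): clear
  edge (7,11)–(0,11): clear
  midpoint (17,3/2) outside
  → clear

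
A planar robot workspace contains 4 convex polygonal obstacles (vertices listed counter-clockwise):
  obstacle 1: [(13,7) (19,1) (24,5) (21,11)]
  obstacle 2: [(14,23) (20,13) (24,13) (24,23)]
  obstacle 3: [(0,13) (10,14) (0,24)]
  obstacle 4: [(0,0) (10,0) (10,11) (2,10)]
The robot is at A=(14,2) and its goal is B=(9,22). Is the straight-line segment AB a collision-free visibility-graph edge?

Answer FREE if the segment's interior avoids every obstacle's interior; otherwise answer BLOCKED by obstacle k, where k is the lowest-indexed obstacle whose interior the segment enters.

FREE

Obstacle 1 [(13,7) (19,1) (24,5) (21,11)]:
  edge (13,7)–(19,1): clear
  edge (19,1)–(24,5): clear
  edge (24,5)–(21,11): clear
  edge (21,11)–(13,7): clear
  midpoint (23/2,12) outside
  → clear
Obstacle 2 [(14,23) (20,13) (24,13) (24,23)]:
  edge (14,23)–(20,13): clear
  edge (20,13)–(24,13): clear
  edge (24,13)–(24,23): clear
  edge (24,23)–(14,23): clear
  midpoint (23/2,12) outside
  → clear
Obstacle 3 [(0,13) (10,14) (0,24)]:
  edge (0,13)–(10,14): clear
  edge (10,14)–(0,24): clear
  edge (0,24)–(0,13): clear
  midpoint (23/2,12) outside
  → clear
Obstacle 4 [(0,0) (10,0) (10,11) (2,10)]:
  edge (0,0)–(10,0): clear
  edge (10,0)–(10,11): clear
  edge (10,11)–(2,10): clear
  edge (2,10)–(0,0): clear
  midpoint (23/2,12) outside
  → clear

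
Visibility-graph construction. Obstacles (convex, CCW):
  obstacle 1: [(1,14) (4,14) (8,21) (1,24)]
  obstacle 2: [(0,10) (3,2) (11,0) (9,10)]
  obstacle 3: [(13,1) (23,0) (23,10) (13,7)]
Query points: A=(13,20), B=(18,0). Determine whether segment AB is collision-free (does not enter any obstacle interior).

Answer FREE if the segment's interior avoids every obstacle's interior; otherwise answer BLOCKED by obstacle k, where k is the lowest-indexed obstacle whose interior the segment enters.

Obstacle 1 [(1,14) (4,14) (8,21) (1,24)]:
  edge (1,14)–(4,14): clear
  edge (4,14)–(8,21): clear
  edge (8,21)–(1,24): clear
  edge (1,24)–(1,14): clear
  midpoint (31/2,10) outside
  → clear
Obstacle 2 [(0,10) (3,2) (11,0) (9,10)]:
  edge (0,10)–(3,2): clear
  edge (3,2)–(11,0): clear
  edge (11,0)–(9,10): clear
  edge (9,10)–(0,10): clear
  midpoint (31/2,10) outside
  → clear
Obstacle 3 [(13,1) (23,0) (23,10) (13,7)]:
  edge (13,1)–(23,0): crosses AB
  edge (23,0)–(23,10): clear
  edge (23,10)–(13,7): crosses AB
  edge (13,7)–(13,1): clear
  → BLOCKED

BLOCKED by obstacle 3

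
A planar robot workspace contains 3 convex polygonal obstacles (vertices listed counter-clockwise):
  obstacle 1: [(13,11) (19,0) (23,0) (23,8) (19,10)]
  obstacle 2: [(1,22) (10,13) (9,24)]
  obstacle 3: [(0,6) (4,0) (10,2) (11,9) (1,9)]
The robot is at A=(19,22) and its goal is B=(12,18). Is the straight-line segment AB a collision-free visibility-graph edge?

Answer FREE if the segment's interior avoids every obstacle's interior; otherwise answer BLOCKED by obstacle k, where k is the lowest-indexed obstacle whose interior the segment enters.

FREE

Obstacle 1 [(13,11) (19,0) (23,0) (23,8) (19,10)]:
  edge (13,11)–(19,0): clear
  edge (19,0)–(23,0): clear
  edge (23,0)–(23,8): clear
  edge (23,8)–(19,10): clear
  edge (19,10)–(13,11): clear
  midpoint (31/2,20) outside
  → clear
Obstacle 2 [(1,22) (10,13) (9,24)]:
  edge (1,22)–(10,13): clear
  edge (10,13)–(9,24): clear
  edge (9,24)–(1,22): clear
  midpoint (31/2,20) outside
  → clear
Obstacle 3 [(0,6) (4,0) (10,2) (11,9) (1,9)]:
  edge (0,6)–(4,0): clear
  edge (4,0)–(10,2): clear
  edge (10,2)–(11,9): clear
  edge (11,9)–(1,9): clear
  edge (1,9)–(0,6): clear
  midpoint (31/2,20) outside
  → clear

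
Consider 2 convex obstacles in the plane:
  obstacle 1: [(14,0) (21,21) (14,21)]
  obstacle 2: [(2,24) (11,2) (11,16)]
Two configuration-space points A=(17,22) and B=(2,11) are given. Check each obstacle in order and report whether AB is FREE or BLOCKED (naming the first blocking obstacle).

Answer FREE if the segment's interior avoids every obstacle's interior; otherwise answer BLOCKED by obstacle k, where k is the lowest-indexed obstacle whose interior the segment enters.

BLOCKED by obstacle 1

Obstacle 1 [(14,0) (21,21) (14,21)]:
  edge (14,0)–(21,21): clear
  edge (21,21)–(14,21): crosses AB
  edge (14,21)–(14,0): crosses AB
  → BLOCKED
Obstacle 2 [(2,24) (11,2) (11,16)]:
  edge (2,24)–(11,2): crosses AB
  edge (11,2)–(11,16): clear
  edge (11,16)–(2,24): crosses AB
  → BLOCKED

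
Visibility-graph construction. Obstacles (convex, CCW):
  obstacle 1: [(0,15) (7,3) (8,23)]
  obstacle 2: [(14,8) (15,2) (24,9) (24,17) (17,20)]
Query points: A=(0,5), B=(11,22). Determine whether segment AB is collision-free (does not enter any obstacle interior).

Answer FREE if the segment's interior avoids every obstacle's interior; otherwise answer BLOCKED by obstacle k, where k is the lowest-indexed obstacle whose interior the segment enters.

Obstacle 1 [(0,15) (7,3) (8,23)]:
  edge (0,15)–(7,3): crosses AB
  edge (7,3)–(8,23): crosses AB
  edge (8,23)–(0,15): clear
  → BLOCKED
Obstacle 2 [(14,8) (15,2) (24,9) (24,17) (17,20)]:
  edge (14,8)–(15,2): clear
  edge (15,2)–(24,9): clear
  edge (24,9)–(24,17): clear
  edge (24,17)–(17,20): clear
  edge (17,20)–(14,8): clear
  midpoint (11/2,27/2) outside
  → clear

BLOCKED by obstacle 1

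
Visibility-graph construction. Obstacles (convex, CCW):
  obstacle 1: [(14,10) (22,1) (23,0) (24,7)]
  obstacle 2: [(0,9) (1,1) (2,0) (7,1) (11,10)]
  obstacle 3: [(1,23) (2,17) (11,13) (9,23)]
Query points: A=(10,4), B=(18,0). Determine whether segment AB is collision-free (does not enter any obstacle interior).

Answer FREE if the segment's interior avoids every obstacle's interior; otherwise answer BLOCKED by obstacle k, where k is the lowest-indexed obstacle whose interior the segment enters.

FREE

Obstacle 1 [(14,10) (22,1) (23,0) (24,7)]:
  edge (14,10)–(22,1): clear
  edge (22,1)–(23,0): clear
  edge (23,0)–(24,7): clear
  edge (24,7)–(14,10): clear
  midpoint (14,2) outside
  → clear
Obstacle 2 [(0,9) (1,1) (2,0) (7,1) (11,10)]:
  edge (0,9)–(1,1): clear
  edge (1,1)–(2,0): clear
  edge (2,0)–(7,1): clear
  edge (7,1)–(11,10): clear
  edge (11,10)–(0,9): clear
  midpoint (14,2) outside
  → clear
Obstacle 3 [(1,23) (2,17) (11,13) (9,23)]:
  edge (1,23)–(2,17): clear
  edge (2,17)–(11,13): clear
  edge (11,13)–(9,23): clear
  edge (9,23)–(1,23): clear
  midpoint (14,2) outside
  → clear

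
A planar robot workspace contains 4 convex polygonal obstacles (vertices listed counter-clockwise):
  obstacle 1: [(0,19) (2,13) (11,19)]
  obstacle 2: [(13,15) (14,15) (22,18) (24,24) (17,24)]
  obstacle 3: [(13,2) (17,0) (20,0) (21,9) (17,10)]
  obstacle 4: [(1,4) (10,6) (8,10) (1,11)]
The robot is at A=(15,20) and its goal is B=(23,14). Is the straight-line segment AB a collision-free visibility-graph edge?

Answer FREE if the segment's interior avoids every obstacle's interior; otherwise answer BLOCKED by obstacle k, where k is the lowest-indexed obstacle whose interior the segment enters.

Obstacle 1 [(0,19) (2,13) (11,19)]:
  edge (0,19)–(2,13): clear
  edge (2,13)–(11,19): clear
  edge (11,19)–(0,19): clear
  midpoint (19,17) outside
  → clear
Obstacle 2 [(13,15) (14,15) (22,18) (24,24) (17,24)]:
  edge (13,15)–(14,15): clear
  edge (14,15)–(22,18): crosses AB
  edge (22,18)–(24,24): clear
  edge (24,24)–(17,24): clear
  edge (17,24)–(13,15): crosses AB
  → BLOCKED
Obstacle 3 [(13,2) (17,0) (20,0) (21,9) (17,10)]:
  edge (13,2)–(17,0): clear
  edge (17,0)–(20,0): clear
  edge (20,0)–(21,9): clear
  edge (21,9)–(17,10): clear
  edge (17,10)–(13,2): clear
  midpoint (19,17) outside
  → clear
Obstacle 4 [(1,4) (10,6) (8,10) (1,11)]:
  edge (1,4)–(10,6): clear
  edge (10,6)–(8,10): clear
  edge (8,10)–(1,11): clear
  edge (1,11)–(1,4): clear
  midpoint (19,17) outside
  → clear

BLOCKED by obstacle 2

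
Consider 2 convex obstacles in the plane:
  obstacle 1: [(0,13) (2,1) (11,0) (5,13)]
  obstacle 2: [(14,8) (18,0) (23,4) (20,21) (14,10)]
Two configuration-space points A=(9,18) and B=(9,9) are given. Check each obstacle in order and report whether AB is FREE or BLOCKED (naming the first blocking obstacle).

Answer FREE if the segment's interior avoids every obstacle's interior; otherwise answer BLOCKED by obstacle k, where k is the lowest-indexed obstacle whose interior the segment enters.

FREE

Obstacle 1 [(0,13) (2,1) (11,0) (5,13)]:
  edge (0,13)–(2,1): clear
  edge (2,1)–(11,0): clear
  edge (11,0)–(5,13): clear
  edge (5,13)–(0,13): clear
  midpoint (9,27/2) outside
  → clear
Obstacle 2 [(14,8) (18,0) (23,4) (20,21) (14,10)]:
  edge (14,8)–(18,0): clear
  edge (18,0)–(23,4): clear
  edge (23,4)–(20,21): clear
  edge (20,21)–(14,10): clear
  edge (14,10)–(14,8): clear
  midpoint (9,27/2) outside
  → clear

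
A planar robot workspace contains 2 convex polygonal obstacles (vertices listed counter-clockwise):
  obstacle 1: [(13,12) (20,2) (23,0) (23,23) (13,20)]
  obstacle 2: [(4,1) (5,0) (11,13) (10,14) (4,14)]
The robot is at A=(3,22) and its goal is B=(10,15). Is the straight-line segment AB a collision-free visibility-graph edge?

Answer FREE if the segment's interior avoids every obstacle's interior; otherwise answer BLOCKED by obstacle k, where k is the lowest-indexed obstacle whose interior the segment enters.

Obstacle 1 [(13,12) (20,2) (23,0) (23,23) (13,20)]:
  edge (13,12)–(20,2): clear
  edge (20,2)–(23,0): clear
  edge (23,0)–(23,23): clear
  edge (23,23)–(13,20): clear
  edge (13,20)–(13,12): clear
  midpoint (13/2,37/2) outside
  → clear
Obstacle 2 [(4,1) (5,0) (11,13) (10,14) (4,14)]:
  edge (4,1)–(5,0): clear
  edge (5,0)–(11,13): clear
  edge (11,13)–(10,14): clear
  edge (10,14)–(4,14): clear
  edge (4,14)–(4,1): clear
  midpoint (13/2,37/2) outside
  → clear

FREE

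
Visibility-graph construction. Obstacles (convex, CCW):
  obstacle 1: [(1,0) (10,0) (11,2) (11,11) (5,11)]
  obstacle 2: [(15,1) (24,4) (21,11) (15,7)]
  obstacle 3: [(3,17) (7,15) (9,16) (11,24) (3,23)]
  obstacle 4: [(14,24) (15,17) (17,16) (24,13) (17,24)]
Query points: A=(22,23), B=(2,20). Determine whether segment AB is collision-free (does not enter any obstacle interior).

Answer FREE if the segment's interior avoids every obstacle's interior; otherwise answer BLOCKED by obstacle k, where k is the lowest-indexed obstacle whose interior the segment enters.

Obstacle 1 [(1,0) (10,0) (11,2) (11,11) (5,11)]:
  edge (1,0)–(10,0): clear
  edge (10,0)–(11,2): clear
  edge (11,2)–(11,11): clear
  edge (11,11)–(5,11): clear
  edge (5,11)–(1,0): clear
  midpoint (12,43/2) outside
  → clear
Obstacle 2 [(15,1) (24,4) (21,11) (15,7)]:
  edge (15,1)–(24,4): clear
  edge (24,4)–(21,11): clear
  edge (21,11)–(15,7): clear
  edge (15,7)–(15,1): clear
  midpoint (12,43/2) outside
  → clear
Obstacle 3 [(3,17) (7,15) (9,16) (11,24) (3,23)]:
  edge (3,17)–(7,15): clear
  edge (7,15)–(9,16): clear
  edge (9,16)–(11,24): crosses AB
  edge (11,24)–(3,23): clear
  edge (3,23)–(3,17): crosses AB
  → BLOCKED
Obstacle 4 [(14,24) (15,17) (17,16) (24,13) (17,24)]:
  edge (14,24)–(15,17): crosses AB
  edge (15,17)–(17,16): clear
  edge (17,16)–(24,13): clear
  edge (24,13)–(17,24): crosses AB
  edge (17,24)–(14,24): clear
  → BLOCKED

BLOCKED by obstacle 3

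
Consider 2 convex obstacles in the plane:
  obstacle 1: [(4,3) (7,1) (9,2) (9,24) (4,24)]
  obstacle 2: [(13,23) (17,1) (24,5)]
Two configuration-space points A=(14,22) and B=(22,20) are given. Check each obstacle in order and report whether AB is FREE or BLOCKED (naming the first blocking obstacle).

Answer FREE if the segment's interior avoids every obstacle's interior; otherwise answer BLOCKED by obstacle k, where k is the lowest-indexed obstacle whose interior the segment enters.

Obstacle 1 [(4,3) (7,1) (9,2) (9,24) (4,24)]:
  edge (4,3)–(7,1): clear
  edge (7,1)–(9,2): clear
  edge (9,2)–(9,24): clear
  edge (9,24)–(4,24): clear
  edge (4,24)–(4,3): clear
  midpoint (18,21) outside
  → clear
Obstacle 2 [(13,23) (17,1) (24,5)]:
  edge (13,23)–(17,1): clear
  edge (17,1)–(24,5): clear
  edge (24,5)–(13,23): clear
  midpoint (18,21) outside
  → clear

FREE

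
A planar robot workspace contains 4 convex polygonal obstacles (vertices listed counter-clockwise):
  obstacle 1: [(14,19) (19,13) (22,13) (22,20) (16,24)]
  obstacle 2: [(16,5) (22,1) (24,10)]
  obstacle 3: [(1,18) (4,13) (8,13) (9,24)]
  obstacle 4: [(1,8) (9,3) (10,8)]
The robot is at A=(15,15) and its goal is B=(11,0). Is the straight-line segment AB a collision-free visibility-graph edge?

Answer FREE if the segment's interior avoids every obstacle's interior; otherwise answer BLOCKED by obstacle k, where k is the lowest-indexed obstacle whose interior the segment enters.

FREE

Obstacle 1 [(14,19) (19,13) (22,13) (22,20) (16,24)]:
  edge (14,19)–(19,13): clear
  edge (19,13)–(22,13): clear
  edge (22,13)–(22,20): clear
  edge (22,20)–(16,24): clear
  edge (16,24)–(14,19): clear
  midpoint (13,15/2) outside
  → clear
Obstacle 2 [(16,5) (22,1) (24,10)]:
  edge (16,5)–(22,1): clear
  edge (22,1)–(24,10): clear
  edge (24,10)–(16,5): clear
  midpoint (13,15/2) outside
  → clear
Obstacle 3 [(1,18) (4,13) (8,13) (9,24)]:
  edge (1,18)–(4,13): clear
  edge (4,13)–(8,13): clear
  edge (8,13)–(9,24): clear
  edge (9,24)–(1,18): clear
  midpoint (13,15/2) outside
  → clear
Obstacle 4 [(1,8) (9,3) (10,8)]:
  edge (1,8)–(9,3): clear
  edge (9,3)–(10,8): clear
  edge (10,8)–(1,8): clear
  midpoint (13,15/2) outside
  → clear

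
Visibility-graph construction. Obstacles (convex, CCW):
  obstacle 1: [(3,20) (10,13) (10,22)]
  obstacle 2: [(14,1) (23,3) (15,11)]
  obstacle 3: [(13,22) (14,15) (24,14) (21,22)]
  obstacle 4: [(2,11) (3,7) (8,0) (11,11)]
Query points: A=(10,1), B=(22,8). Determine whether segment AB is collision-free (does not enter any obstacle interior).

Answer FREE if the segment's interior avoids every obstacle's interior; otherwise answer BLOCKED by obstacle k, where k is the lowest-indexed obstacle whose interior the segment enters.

BLOCKED by obstacle 2

Obstacle 1 [(3,20) (10,13) (10,22)]:
  edge (3,20)–(10,13): clear
  edge (10,13)–(10,22): clear
  edge (10,22)–(3,20): clear
  midpoint (16,9/2) outside
  → clear
Obstacle 2 [(14,1) (23,3) (15,11)]:
  edge (14,1)–(23,3): clear
  edge (23,3)–(15,11): crosses AB
  edge (15,11)–(14,1): crosses AB
  → BLOCKED
Obstacle 3 [(13,22) (14,15) (24,14) (21,22)]:
  edge (13,22)–(14,15): clear
  edge (14,15)–(24,14): clear
  edge (24,14)–(21,22): clear
  edge (21,22)–(13,22): clear
  midpoint (16,9/2) outside
  → clear
Obstacle 4 [(2,11) (3,7) (8,0) (11,11)]:
  edge (2,11)–(3,7): clear
  edge (3,7)–(8,0): clear
  edge (8,0)–(11,11): clear
  edge (11,11)–(2,11): clear
  midpoint (16,9/2) outside
  → clear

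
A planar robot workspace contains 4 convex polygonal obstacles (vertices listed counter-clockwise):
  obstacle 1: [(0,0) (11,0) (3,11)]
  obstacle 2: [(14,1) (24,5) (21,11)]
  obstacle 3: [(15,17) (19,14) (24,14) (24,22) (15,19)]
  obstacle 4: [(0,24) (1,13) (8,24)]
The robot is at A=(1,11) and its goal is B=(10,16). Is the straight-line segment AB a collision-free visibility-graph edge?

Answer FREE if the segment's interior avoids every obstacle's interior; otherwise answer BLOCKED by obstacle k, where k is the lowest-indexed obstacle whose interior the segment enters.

Obstacle 1 [(0,0) (11,0) (3,11)]:
  edge (0,0)–(11,0): clear
  edge (11,0)–(3,11): clear
  edge (3,11)–(0,0): clear
  midpoint (11/2,27/2) outside
  → clear
Obstacle 2 [(14,1) (24,5) (21,11)]:
  edge (14,1)–(24,5): clear
  edge (24,5)–(21,11): clear
  edge (21,11)–(14,1): clear
  midpoint (11/2,27/2) outside
  → clear
Obstacle 3 [(15,17) (19,14) (24,14) (24,22) (15,19)]:
  edge (15,17)–(19,14): clear
  edge (19,14)–(24,14): clear
  edge (24,14)–(24,22): clear
  edge (24,22)–(15,19): clear
  edge (15,19)–(15,17): clear
  midpoint (11/2,27/2) outside
  → clear
Obstacle 4 [(0,24) (1,13) (8,24)]:
  edge (0,24)–(1,13): clear
  edge (1,13)–(8,24): clear
  edge (8,24)–(0,24): clear
  midpoint (11/2,27/2) outside
  → clear

FREE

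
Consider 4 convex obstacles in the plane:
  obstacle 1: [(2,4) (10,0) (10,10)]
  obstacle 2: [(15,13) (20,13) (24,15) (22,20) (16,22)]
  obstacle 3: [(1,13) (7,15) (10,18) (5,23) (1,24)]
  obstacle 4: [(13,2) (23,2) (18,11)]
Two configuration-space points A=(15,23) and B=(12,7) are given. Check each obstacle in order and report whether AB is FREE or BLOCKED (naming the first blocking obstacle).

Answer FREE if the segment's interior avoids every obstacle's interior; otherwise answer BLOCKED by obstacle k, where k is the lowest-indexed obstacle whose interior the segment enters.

FREE

Obstacle 1 [(2,4) (10,0) (10,10)]:
  edge (2,4)–(10,0): clear
  edge (10,0)–(10,10): clear
  edge (10,10)–(2,4): clear
  midpoint (27/2,15) outside
  → clear
Obstacle 2 [(15,13) (20,13) (24,15) (22,20) (16,22)]:
  edge (15,13)–(20,13): clear
  edge (20,13)–(24,15): clear
  edge (24,15)–(22,20): clear
  edge (22,20)–(16,22): clear
  edge (16,22)–(15,13): clear
  midpoint (27/2,15) outside
  → clear
Obstacle 3 [(1,13) (7,15) (10,18) (5,23) (1,24)]:
  edge (1,13)–(7,15): clear
  edge (7,15)–(10,18): clear
  edge (10,18)–(5,23): clear
  edge (5,23)–(1,24): clear
  edge (1,24)–(1,13): clear
  midpoint (27/2,15) outside
  → clear
Obstacle 4 [(13,2) (23,2) (18,11)]:
  edge (13,2)–(23,2): clear
  edge (23,2)–(18,11): clear
  edge (18,11)–(13,2): clear
  midpoint (27/2,15) outside
  → clear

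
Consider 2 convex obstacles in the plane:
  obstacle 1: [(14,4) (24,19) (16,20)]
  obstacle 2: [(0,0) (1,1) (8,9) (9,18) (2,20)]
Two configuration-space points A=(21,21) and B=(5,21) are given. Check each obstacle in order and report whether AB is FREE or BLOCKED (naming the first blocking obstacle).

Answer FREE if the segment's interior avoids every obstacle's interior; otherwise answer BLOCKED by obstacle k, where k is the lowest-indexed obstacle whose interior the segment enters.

Obstacle 1 [(14,4) (24,19) (16,20)]:
  edge (14,4)–(24,19): clear
  edge (24,19)–(16,20): clear
  edge (16,20)–(14,4): clear
  midpoint (13,21) outside
  → clear
Obstacle 2 [(0,0) (1,1) (8,9) (9,18) (2,20)]:
  edge (0,0)–(1,1): clear
  edge (1,1)–(8,9): clear
  edge (8,9)–(9,18): clear
  edge (9,18)–(2,20): clear
  edge (2,20)–(0,0): clear
  midpoint (13,21) outside
  → clear

FREE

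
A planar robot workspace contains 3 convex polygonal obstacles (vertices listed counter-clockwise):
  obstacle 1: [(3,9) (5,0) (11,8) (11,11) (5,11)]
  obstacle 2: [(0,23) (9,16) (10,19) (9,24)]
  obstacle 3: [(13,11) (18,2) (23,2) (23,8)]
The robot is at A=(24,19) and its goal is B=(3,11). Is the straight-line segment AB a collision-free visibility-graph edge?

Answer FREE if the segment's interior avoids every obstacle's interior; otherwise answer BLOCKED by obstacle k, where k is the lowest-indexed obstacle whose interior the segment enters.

FREE

Obstacle 1 [(3,9) (5,0) (11,8) (11,11) (5,11)]:
  edge (3,9)–(5,0): clear
  edge (5,0)–(11,8): clear
  edge (11,8)–(11,11): clear
  edge (11,11)–(5,11): clear
  edge (5,11)–(3,9): clear
  midpoint (27/2,15) outside
  → clear
Obstacle 2 [(0,23) (9,16) (10,19) (9,24)]:
  edge (0,23)–(9,16): clear
  edge (9,16)–(10,19): clear
  edge (10,19)–(9,24): clear
  edge (9,24)–(0,23): clear
  midpoint (27/2,15) outside
  → clear
Obstacle 3 [(13,11) (18,2) (23,2) (23,8)]:
  edge (13,11)–(18,2): clear
  edge (18,2)–(23,2): clear
  edge (23,2)–(23,8): clear
  edge (23,8)–(13,11): clear
  midpoint (27/2,15) outside
  → clear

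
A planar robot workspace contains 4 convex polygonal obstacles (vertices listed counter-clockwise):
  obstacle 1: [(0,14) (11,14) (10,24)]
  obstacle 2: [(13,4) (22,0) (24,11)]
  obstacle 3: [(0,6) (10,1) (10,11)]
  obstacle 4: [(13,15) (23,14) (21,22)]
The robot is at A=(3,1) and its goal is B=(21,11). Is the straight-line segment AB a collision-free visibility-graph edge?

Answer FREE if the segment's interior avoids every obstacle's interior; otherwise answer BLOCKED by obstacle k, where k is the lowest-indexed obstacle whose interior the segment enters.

Obstacle 1 [(0,14) (11,14) (10,24)]:
  edge (0,14)–(11,14): clear
  edge (11,14)–(10,24): clear
  edge (10,24)–(0,14): clear
  midpoint (12,6) outside
  → clear
Obstacle 2 [(13,4) (22,0) (24,11)]:
  edge (13,4)–(22,0): clear
  edge (22,0)–(24,11): clear
  edge (24,11)–(13,4): clear
  midpoint (12,6) outside
  → clear
Obstacle 3 [(0,6) (10,1) (10,11)]:
  edge (0,6)–(10,1): crosses AB
  edge (10,1)–(10,11): crosses AB
  edge (10,11)–(0,6): clear
  → BLOCKED
Obstacle 4 [(13,15) (23,14) (21,22)]:
  edge (13,15)–(23,14): clear
  edge (23,14)–(21,22): clear
  edge (21,22)–(13,15): clear
  midpoint (12,6) outside
  → clear

BLOCKED by obstacle 3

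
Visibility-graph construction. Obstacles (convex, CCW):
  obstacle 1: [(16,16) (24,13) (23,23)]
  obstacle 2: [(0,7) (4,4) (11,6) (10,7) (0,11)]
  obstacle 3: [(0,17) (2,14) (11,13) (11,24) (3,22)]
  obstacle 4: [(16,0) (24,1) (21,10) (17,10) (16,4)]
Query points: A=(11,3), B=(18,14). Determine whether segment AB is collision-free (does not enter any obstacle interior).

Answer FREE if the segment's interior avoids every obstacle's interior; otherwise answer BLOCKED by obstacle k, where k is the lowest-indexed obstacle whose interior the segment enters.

Obstacle 1 [(16,16) (24,13) (23,23)]:
  edge (16,16)–(24,13): clear
  edge (24,13)–(23,23): clear
  edge (23,23)–(16,16): clear
  midpoint (29/2,17/2) outside
  → clear
Obstacle 2 [(0,7) (4,4) (11,6) (10,7) (0,11)]:
  edge (0,7)–(4,4): clear
  edge (4,4)–(11,6): clear
  edge (11,6)–(10,7): clear
  edge (10,7)–(0,11): clear
  edge (0,11)–(0,7): clear
  midpoint (29/2,17/2) outside
  → clear
Obstacle 3 [(0,17) (2,14) (11,13) (11,24) (3,22)]:
  edge (0,17)–(2,14): clear
  edge (2,14)–(11,13): clear
  edge (11,13)–(11,24): clear
  edge (11,24)–(3,22): clear
  edge (3,22)–(0,17): clear
  midpoint (29/2,17/2) outside
  → clear
Obstacle 4 [(16,0) (24,1) (21,10) (17,10) (16,4)]:
  edge (16,0)–(24,1): clear
  edge (24,1)–(21,10): clear
  edge (21,10)–(17,10): clear
  edge (17,10)–(16,4): clear
  edge (16,4)–(16,0): clear
  midpoint (29/2,17/2) outside
  → clear

FREE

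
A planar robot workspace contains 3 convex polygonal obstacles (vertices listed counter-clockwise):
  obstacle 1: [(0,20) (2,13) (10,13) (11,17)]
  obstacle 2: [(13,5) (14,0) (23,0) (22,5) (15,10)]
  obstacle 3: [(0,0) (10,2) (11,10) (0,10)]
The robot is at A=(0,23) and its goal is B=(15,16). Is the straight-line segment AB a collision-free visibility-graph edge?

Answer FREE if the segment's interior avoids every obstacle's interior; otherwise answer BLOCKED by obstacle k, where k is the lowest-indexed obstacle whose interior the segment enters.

FREE

Obstacle 1 [(0,20) (2,13) (10,13) (11,17)]:
  edge (0,20)–(2,13): clear
  edge (2,13)–(10,13): clear
  edge (10,13)–(11,17): clear
  edge (11,17)–(0,20): clear
  midpoint (15/2,39/2) outside
  → clear
Obstacle 2 [(13,5) (14,0) (23,0) (22,5) (15,10)]:
  edge (13,5)–(14,0): clear
  edge (14,0)–(23,0): clear
  edge (23,0)–(22,5): clear
  edge (22,5)–(15,10): clear
  edge (15,10)–(13,5): clear
  midpoint (15/2,39/2) outside
  → clear
Obstacle 3 [(0,0) (10,2) (11,10) (0,10)]:
  edge (0,0)–(10,2): clear
  edge (10,2)–(11,10): clear
  edge (11,10)–(0,10): clear
  edge (0,10)–(0,0): clear
  midpoint (15/2,39/2) outside
  → clear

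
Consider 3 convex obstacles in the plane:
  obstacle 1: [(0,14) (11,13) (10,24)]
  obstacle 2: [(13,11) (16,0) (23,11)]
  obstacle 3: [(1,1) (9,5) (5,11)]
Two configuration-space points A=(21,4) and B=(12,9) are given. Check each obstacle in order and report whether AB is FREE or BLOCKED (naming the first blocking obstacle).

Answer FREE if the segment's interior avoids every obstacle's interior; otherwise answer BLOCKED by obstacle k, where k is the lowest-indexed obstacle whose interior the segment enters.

BLOCKED by obstacle 2

Obstacle 1 [(0,14) (11,13) (10,24)]:
  edge (0,14)–(11,13): clear
  edge (11,13)–(10,24): clear
  edge (10,24)–(0,14): clear
  midpoint (33/2,13/2) outside
  → clear
Obstacle 2 [(13,11) (16,0) (23,11)]:
  edge (13,11)–(16,0): crosses AB
  edge (16,0)–(23,11): crosses AB
  edge (23,11)–(13,11): clear
  → BLOCKED
Obstacle 3 [(1,1) (9,5) (5,11)]:
  edge (1,1)–(9,5): clear
  edge (9,5)–(5,11): clear
  edge (5,11)–(1,1): clear
  midpoint (33/2,13/2) outside
  → clear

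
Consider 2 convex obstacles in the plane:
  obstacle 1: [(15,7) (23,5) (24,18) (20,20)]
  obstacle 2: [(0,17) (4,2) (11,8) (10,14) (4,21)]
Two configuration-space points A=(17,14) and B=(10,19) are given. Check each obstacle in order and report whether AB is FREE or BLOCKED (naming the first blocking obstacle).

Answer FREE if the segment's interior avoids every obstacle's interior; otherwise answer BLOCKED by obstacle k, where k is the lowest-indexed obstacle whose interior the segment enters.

Obstacle 1 [(15,7) (23,5) (24,18) (20,20)]:
  edge (15,7)–(23,5): clear
  edge (23,5)–(24,18): clear
  edge (24,18)–(20,20): clear
  edge (20,20)–(15,7): clear
  midpoint (27/2,33/2) outside
  → clear
Obstacle 2 [(0,17) (4,2) (11,8) (10,14) (4,21)]:
  edge (0,17)–(4,2): clear
  edge (4,2)–(11,8): clear
  edge (11,8)–(10,14): clear
  edge (10,14)–(4,21): clear
  edge (4,21)–(0,17): clear
  midpoint (27/2,33/2) outside
  → clear

FREE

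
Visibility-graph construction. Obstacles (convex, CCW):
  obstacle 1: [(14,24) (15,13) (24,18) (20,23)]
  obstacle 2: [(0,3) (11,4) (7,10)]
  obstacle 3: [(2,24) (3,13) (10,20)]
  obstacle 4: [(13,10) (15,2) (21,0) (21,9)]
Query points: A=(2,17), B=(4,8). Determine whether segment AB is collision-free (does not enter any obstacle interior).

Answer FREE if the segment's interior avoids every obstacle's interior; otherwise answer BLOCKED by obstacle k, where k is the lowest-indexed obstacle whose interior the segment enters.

Obstacle 1 [(14,24) (15,13) (24,18) (20,23)]:
  edge (14,24)–(15,13): clear
  edge (15,13)–(24,18): clear
  edge (24,18)–(20,23): clear
  edge (20,23)–(14,24): clear
  midpoint (3,25/2) outside
  → clear
Obstacle 2 [(0,3) (11,4) (7,10)]:
  edge (0,3)–(11,4): clear
  edge (11,4)–(7,10): clear
  edge (7,10)–(0,3): clear
  midpoint (3,25/2) outside
  → clear
Obstacle 3 [(2,24) (3,13) (10,20)]:
  edge (2,24)–(3,13): clear
  edge (3,13)–(10,20): clear
  edge (10,20)–(2,24): clear
  midpoint (3,25/2) outside
  → clear
Obstacle 4 [(13,10) (15,2) (21,0) (21,9)]:
  edge (13,10)–(15,2): clear
  edge (15,2)–(21,0): clear
  edge (21,0)–(21,9): clear
  edge (21,9)–(13,10): clear
  midpoint (3,25/2) outside
  → clear

FREE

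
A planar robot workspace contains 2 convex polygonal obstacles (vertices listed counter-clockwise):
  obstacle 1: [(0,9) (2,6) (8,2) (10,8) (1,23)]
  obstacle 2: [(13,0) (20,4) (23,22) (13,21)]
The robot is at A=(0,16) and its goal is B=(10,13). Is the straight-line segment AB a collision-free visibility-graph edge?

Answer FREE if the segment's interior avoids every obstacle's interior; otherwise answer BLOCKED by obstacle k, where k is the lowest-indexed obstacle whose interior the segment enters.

Obstacle 1 [(0,9) (2,6) (8,2) (10,8) (1,23)]:
  edge (0,9)–(2,6): clear
  edge (2,6)–(8,2): clear
  edge (8,2)–(10,8): clear
  edge (10,8)–(1,23): crosses AB
  edge (1,23)–(0,9): crosses AB
  → BLOCKED
Obstacle 2 [(13,0) (20,4) (23,22) (13,21)]:
  edge (13,0)–(20,4): clear
  edge (20,4)–(23,22): clear
  edge (23,22)–(13,21): clear
  edge (13,21)–(13,0): clear
  midpoint (5,29/2) outside
  → clear

BLOCKED by obstacle 1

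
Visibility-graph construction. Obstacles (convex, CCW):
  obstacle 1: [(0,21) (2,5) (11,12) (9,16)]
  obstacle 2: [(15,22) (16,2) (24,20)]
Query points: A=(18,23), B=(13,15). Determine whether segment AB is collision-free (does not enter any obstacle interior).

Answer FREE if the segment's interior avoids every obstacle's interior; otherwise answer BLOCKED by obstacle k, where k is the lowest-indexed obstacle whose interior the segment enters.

Obstacle 1 [(0,21) (2,5) (11,12) (9,16)]:
  edge (0,21)–(2,5): clear
  edge (2,5)–(11,12): clear
  edge (11,12)–(9,16): clear
  edge (9,16)–(0,21): clear
  midpoint (31/2,19) outside
  → clear
Obstacle 2 [(15,22) (16,2) (24,20)]:
  edge (15,22)–(16,2): crosses AB
  edge (16,2)–(24,20): clear
  edge (24,20)–(15,22): crosses AB
  → BLOCKED

BLOCKED by obstacle 2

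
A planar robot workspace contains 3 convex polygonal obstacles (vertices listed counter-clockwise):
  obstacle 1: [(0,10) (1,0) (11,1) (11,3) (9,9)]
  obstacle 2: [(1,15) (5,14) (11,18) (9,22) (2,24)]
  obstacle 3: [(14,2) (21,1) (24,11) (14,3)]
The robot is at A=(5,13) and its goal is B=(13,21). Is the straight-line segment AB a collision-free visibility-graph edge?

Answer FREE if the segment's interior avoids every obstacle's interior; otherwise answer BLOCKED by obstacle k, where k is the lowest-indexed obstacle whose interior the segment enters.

BLOCKED by obstacle 2

Obstacle 1 [(0,10) (1,0) (11,1) (11,3) (9,9)]:
  edge (0,10)–(1,0): clear
  edge (1,0)–(11,1): clear
  edge (11,1)–(11,3): clear
  edge (11,3)–(9,9): clear
  edge (9,9)–(0,10): clear
  midpoint (9,17) outside
  → clear
Obstacle 2 [(1,15) (5,14) (11,18) (9,22) (2,24)]:
  edge (1,15)–(5,14): clear
  edge (5,14)–(11,18): crosses AB
  edge (11,18)–(9,22): crosses AB
  edge (9,22)–(2,24): clear
  edge (2,24)–(1,15): clear
  → BLOCKED
Obstacle 3 [(14,2) (21,1) (24,11) (14,3)]:
  edge (14,2)–(21,1): clear
  edge (21,1)–(24,11): clear
  edge (24,11)–(14,3): clear
  edge (14,3)–(14,2): clear
  midpoint (9,17) outside
  → clear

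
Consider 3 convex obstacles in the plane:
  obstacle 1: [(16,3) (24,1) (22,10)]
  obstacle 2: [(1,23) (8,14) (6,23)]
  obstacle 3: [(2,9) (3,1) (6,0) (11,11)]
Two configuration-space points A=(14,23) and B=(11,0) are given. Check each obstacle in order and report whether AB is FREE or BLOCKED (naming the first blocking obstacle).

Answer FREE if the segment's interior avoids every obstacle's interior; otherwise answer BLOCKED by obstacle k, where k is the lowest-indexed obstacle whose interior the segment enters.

FREE

Obstacle 1 [(16,3) (24,1) (22,10)]:
  edge (16,3)–(24,1): clear
  edge (24,1)–(22,10): clear
  edge (22,10)–(16,3): clear
  midpoint (25/2,23/2) outside
  → clear
Obstacle 2 [(1,23) (8,14) (6,23)]:
  edge (1,23)–(8,14): clear
  edge (8,14)–(6,23): clear
  edge (6,23)–(1,23): clear
  midpoint (25/2,23/2) outside
  → clear
Obstacle 3 [(2,9) (3,1) (6,0) (11,11)]:
  edge (2,9)–(3,1): clear
  edge (3,1)–(6,0): clear
  edge (6,0)–(11,11): clear
  edge (11,11)–(2,9): clear
  midpoint (25/2,23/2) outside
  → clear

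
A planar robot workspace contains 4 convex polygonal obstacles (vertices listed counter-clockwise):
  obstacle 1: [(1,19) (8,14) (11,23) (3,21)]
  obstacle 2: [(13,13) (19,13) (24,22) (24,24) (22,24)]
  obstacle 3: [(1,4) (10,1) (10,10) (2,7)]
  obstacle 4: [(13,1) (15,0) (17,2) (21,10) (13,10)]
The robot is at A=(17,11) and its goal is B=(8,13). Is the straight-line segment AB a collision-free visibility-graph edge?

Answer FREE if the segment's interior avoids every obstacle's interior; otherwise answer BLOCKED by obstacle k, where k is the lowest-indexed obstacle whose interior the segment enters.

Obstacle 1 [(1,19) (8,14) (11,23) (3,21)]:
  edge (1,19)–(8,14): clear
  edge (8,14)–(11,23): clear
  edge (11,23)–(3,21): clear
  edge (3,21)–(1,19): clear
  midpoint (25/2,12) outside
  → clear
Obstacle 2 [(13,13) (19,13) (24,22) (24,24) (22,24)]:
  edge (13,13)–(19,13): clear
  edge (19,13)–(24,22): clear
  edge (24,22)–(24,24): clear
  edge (24,24)–(22,24): clear
  edge (22,24)–(13,13): clear
  midpoint (25/2,12) outside
  → clear
Obstacle 3 [(1,4) (10,1) (10,10) (2,7)]:
  edge (1,4)–(10,1): clear
  edge (10,1)–(10,10): clear
  edge (10,10)–(2,7): clear
  edge (2,7)–(1,4): clear
  midpoint (25/2,12) outside
  → clear
Obstacle 4 [(13,1) (15,0) (17,2) (21,10) (13,10)]:
  edge (13,1)–(15,0): clear
  edge (15,0)–(17,2): clear
  edge (17,2)–(21,10): clear
  edge (21,10)–(13,10): clear
  edge (13,10)–(13,1): clear
  midpoint (25/2,12) outside
  → clear

FREE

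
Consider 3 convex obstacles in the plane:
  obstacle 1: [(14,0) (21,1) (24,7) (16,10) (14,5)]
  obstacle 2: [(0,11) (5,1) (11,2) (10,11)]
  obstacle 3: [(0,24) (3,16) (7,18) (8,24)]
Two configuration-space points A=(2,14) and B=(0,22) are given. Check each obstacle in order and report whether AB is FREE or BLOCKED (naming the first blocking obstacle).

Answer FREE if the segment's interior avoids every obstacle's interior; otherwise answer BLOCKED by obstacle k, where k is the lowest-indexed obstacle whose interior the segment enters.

Obstacle 1 [(14,0) (21,1) (24,7) (16,10) (14,5)]:
  edge (14,0)–(21,1): clear
  edge (21,1)–(24,7): clear
  edge (24,7)–(16,10): clear
  edge (16,10)–(14,5): clear
  edge (14,5)–(14,0): clear
  midpoint (1,18) outside
  → clear
Obstacle 2 [(0,11) (5,1) (11,2) (10,11)]:
  edge (0,11)–(5,1): clear
  edge (5,1)–(11,2): clear
  edge (11,2)–(10,11): clear
  edge (10,11)–(0,11): clear
  midpoint (1,18) outside
  → clear
Obstacle 3 [(0,24) (3,16) (7,18) (8,24)]:
  edge (0,24)–(3,16): clear
  edge (3,16)–(7,18): clear
  edge (7,18)–(8,24): clear
  edge (8,24)–(0,24): clear
  midpoint (1,18) outside
  → clear

FREE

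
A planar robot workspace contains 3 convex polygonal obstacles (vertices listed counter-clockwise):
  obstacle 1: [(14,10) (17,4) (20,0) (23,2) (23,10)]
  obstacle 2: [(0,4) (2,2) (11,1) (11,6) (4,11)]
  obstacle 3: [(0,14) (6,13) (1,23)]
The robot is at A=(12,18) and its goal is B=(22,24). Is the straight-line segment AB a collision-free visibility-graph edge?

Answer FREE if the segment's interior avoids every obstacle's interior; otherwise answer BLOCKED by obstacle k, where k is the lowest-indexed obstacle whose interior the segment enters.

FREE

Obstacle 1 [(14,10) (17,4) (20,0) (23,2) (23,10)]:
  edge (14,10)–(17,4): clear
  edge (17,4)–(20,0): clear
  edge (20,0)–(23,2): clear
  edge (23,2)–(23,10): clear
  edge (23,10)–(14,10): clear
  midpoint (17,21) outside
  → clear
Obstacle 2 [(0,4) (2,2) (11,1) (11,6) (4,11)]:
  edge (0,4)–(2,2): clear
  edge (2,2)–(11,1): clear
  edge (11,1)–(11,6): clear
  edge (11,6)–(4,11): clear
  edge (4,11)–(0,4): clear
  midpoint (17,21) outside
  → clear
Obstacle 3 [(0,14) (6,13) (1,23)]:
  edge (0,14)–(6,13): clear
  edge (6,13)–(1,23): clear
  edge (1,23)–(0,14): clear
  midpoint (17,21) outside
  → clear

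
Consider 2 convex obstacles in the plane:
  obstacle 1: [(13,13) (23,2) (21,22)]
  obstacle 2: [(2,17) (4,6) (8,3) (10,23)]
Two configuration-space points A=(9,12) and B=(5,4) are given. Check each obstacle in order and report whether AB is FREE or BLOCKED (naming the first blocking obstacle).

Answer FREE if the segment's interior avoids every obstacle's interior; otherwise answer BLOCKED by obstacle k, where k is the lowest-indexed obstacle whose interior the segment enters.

BLOCKED by obstacle 2

Obstacle 1 [(13,13) (23,2) (21,22)]:
  edge (13,13)–(23,2): clear
  edge (23,2)–(21,22): clear
  edge (21,22)–(13,13): clear
  midpoint (7,8) outside
  → clear
Obstacle 2 [(2,17) (4,6) (8,3) (10,23)]:
  edge (2,17)–(4,6): clear
  edge (4,6)–(8,3): crosses AB
  edge (8,3)–(10,23): crosses AB
  edge (10,23)–(2,17): clear
  → BLOCKED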